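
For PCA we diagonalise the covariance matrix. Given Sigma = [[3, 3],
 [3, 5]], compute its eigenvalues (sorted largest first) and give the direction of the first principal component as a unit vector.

Step 1 — characteristic polynomial of 2×2 Sigma:
  det(Sigma - λI) = λ² - trace · λ + det = 0.
  trace = 3 + 5 = 8, det = 3·5 - (3)² = 6.
Step 2 — discriminant:
  Δ = trace² - 4·det = 64 - 24 = 40.
Step 3 — eigenvalues:
  λ = (trace ± √Δ)/2 = (8 ± 6.3246)/2,
  λ_1 = 7.1623,  λ_2 = 0.8377.

Step 4 — unit eigenvector for λ_1: solve (Sigma - λ_1 I)v = 0. First row:
  (3 - 7.1623)·v_x + (3)·v_y = 0, i.e. (-4.1623)·v_x + (3)·v_y = 0,
  so v ∝ (b, λ_1 - a) = (3, 4.1623) = u.
  ||u|| = √((3)² + (4.1623)²) = √(26.3246) ≈ 5.1307,
  v_1 = u/||u|| ≈ (0.5847, 0.8112) (||v_1|| = 1).

λ_1 = 7.1623,  λ_2 = 0.8377;  v_1 ≈ (0.5847, 0.8112)


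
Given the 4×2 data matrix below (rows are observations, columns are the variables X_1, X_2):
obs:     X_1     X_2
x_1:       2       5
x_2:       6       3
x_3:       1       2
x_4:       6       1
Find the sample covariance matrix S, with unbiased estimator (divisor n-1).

Step 1 — column means:
  mean(X_1) = (2 + 6 + 1 + 6) / 4 = 15/4 = 3.75
  mean(X_2) = (5 + 3 + 2 + 1) / 4 = 11/4 = 2.75

Step 2 — sample covariance S[i,j] = (1/(n-1)) · Σ_k (x_{k,i} - mean_i) · (x_{k,j} - mean_j), with n-1 = 3.
  S[X_1,X_1] = ((-1.75)·(-1.75) + (2.25)·(2.25) + (-2.75)·(-2.75) + (2.25)·(2.25)) / 3 = 20.75/3 = 6.9167
  S[X_1,X_2] = ((-1.75)·(2.25) + (2.25)·(0.25) + (-2.75)·(-0.75) + (2.25)·(-1.75)) / 3 = -5.25/3 = -1.75
  S[X_2,X_2] = ((2.25)·(2.25) + (0.25)·(0.25) + (-0.75)·(-0.75) + (-1.75)·(-1.75)) / 3 = 8.75/3 = 2.9167

S is symmetric (S[j,i] = S[i,j]). Assembling:

S = [[6.9167, -1.75],
 [-1.75, 2.9167]]


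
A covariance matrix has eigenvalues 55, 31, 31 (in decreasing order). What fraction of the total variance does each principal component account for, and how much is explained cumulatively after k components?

Step 1 — total variance = trace(Sigma) = Σ λ_i = 55 + 31 + 31 = 117.

Step 2 — fraction explained by component i = λ_i / Σ λ:
  PC1: 55/117 = 0.4701
  PC2: 31/117 = 0.265
  PC3: 31/117 = 0.265

Step 3 — cumulative fraction after k components = (λ_1 + ... + λ_k) / Σ λ:
  k = 1: 55/117 = 0.4701
  k = 2: (55 + 31)/117 = 86/117 = 0.735
  k = 3: (55 + 31 + 31)/117 = 117/117 = 1

Summary (fraction, with percent):

explained: PC1 0.4701 (47.01%), PC2 0.265 (26.5%), PC3 0.265 (26.5%);  cumulative: 0.4701, 0.735, 1


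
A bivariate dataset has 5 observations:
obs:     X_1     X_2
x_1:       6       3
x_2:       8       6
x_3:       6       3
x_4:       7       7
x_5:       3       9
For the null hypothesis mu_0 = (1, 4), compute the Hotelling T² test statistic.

Step 1 — sample mean vector:
  mean(X_1) = (6 + 8 + 6 + 7 + 3) / 5 = 30/5 = 6
  mean(X_2) = (3 + 6 + 3 + 7 + 9) / 5 = 28/5 = 5.6
  x̄ = (6, 5.6),  deviation x̄ - mu_0 = (6, 5.6) - (1, 4) = (5, 1.6).

Step 2 — sample covariance matrix, S[i,j] = (1/(n-1)) · Σ_k (x_{k,i} - mean_i) · (x_{k,j} - mean_j), divisor n-1 = 4:
  S[X_1,X_1] = ((0)·(0) + (2)·(2) + (0)·(0) + (1)·(1) + (-3)·(-3)) / 4 = 14/4 = 3.5
  S[X_1,X_2] = ((0)·(-2.6) + (2)·(0.4) + (0)·(-2.6) + (1)·(1.4) + (-3)·(3.4)) / 4 = -8/4 = -2
  S[X_2,X_2] = ((-2.6)·(-2.6) + (0.4)·(0.4) + (-2.6)·(-2.6) + (1.4)·(1.4) + (3.4)·(3.4)) / 4 = 27.2/4 = 6.8
  S = [[3.5, -2],
 [-2, 6.8]].

Step 3 — invert S. det(S) = 3.5·6.8 - (-2)² = 19.8.
  S^{-1} = (1/det) · [[d, -b], [-b, a]] = [[0.3434, 0.101],
 [0.101, 0.1768]].

Step 4 — quadratic form (x̄ - mu_0)^T · S^{-1} · (x̄ - mu_0):
  S^{-1} · (x̄ - mu_0) = (1.8788, 0.7879),
  (x̄ - mu_0)^T · [...] = (5)·(1.8788) + (1.6)·(0.7879) = 10.6545.

Step 5 — scale by n: T² = 5 · 10.6545 = 53.2727.

T² ≈ 53.2727


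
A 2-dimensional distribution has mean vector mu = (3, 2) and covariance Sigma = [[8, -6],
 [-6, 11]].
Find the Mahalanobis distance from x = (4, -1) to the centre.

Step 1 — centre the observation: (x - mu) = (1, -3).

Step 2 — invert Sigma. det(Sigma) = 8·11 - (-6)² = 52.
  Sigma^{-1} = (1/det) · [[d, -b], [-b, a]] = [[0.2115, 0.1154],
 [0.1154, 0.1538]].

Step 3 — form the quadratic (x - mu)^T · Sigma^{-1} · (x - mu):
  Sigma^{-1} · (x - mu) = (-0.1346, -0.3462).
  (x - mu)^T · [Sigma^{-1} · (x - mu)] = (1)·(-0.1346) + (-3)·(-0.3462) = 0.9038.

Step 4 — take square root: d = √(0.9038) ≈ 0.9507.

d(x, mu) = √(0.9038) ≈ 0.9507


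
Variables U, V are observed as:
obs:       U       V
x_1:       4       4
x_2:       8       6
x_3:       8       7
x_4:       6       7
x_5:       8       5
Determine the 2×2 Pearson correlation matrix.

Step 1 — column means:
  mean(U) = (4 + 8 + 8 + 6 + 8) / 5 = 34/5 = 6.8
  mean(V) = (4 + 6 + 7 + 7 + 5) / 5 = 29/5 = 5.8

Step 2 — sample variances and covariances s[i,j] = (1/(n-1)) · Σ_k (x_{k,i} - mean_i) · (x_{k,j} - mean_j), with n-1 = 4:
  s[U,U] = ((-2.8)·(-2.8) + (1.2)·(1.2) + (1.2)·(1.2) + (-0.8)·(-0.8) + (1.2)·(1.2)) / 4 = 12.8/4 = 3.2
  s[U,V] = ((-2.8)·(-1.8) + (1.2)·(0.2) + (1.2)·(1.2) + (-0.8)·(1.2) + (1.2)·(-0.8)) / 4 = 4.8/4 = 1.2
  s[V,V] = ((-1.8)·(-1.8) + (0.2)·(0.2) + (1.2)·(1.2) + (1.2)·(1.2) + (-0.8)·(-0.8)) / 4 = 6.8/4 = 1.7
  Sample standard deviations s_i = √(s[i,i]):
  s(U) = √(3.2) = 1.7889
  s(V) = √(1.7) = 1.3038

Step 3 — r_{ij} = s_{ij} / (s_i · s_j):
  r[U,U] = 1 (diagonal).
  r[U,V] = 1.2 / (1.7889 · 1.3038) = 1.2 / 2.3324 = 0.5145
  r[V,V] = 1 (diagonal).

R is symmetric with unit diagonal. Assembling:

R = [[1, 0.5145],
 [0.5145, 1]]


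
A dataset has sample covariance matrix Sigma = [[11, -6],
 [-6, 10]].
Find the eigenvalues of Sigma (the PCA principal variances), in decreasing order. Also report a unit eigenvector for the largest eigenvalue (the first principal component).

Step 1 — characteristic polynomial of 2×2 Sigma:
  det(Sigma - λI) = λ² - trace · λ + det = 0.
  trace = 11 + 10 = 21, det = 11·10 - (-6)² = 74.
Step 2 — discriminant:
  Δ = trace² - 4·det = 441 - 296 = 145.
Step 3 — eigenvalues:
  λ = (trace ± √Δ)/2 = (21 ± 12.0416)/2,
  λ_1 = 16.5208,  λ_2 = 4.4792.

Step 4 — unit eigenvector for λ_1: solve (Sigma - λ_1 I)v = 0. First row:
  (11 - 16.5208)·v_x + (-6)·v_y = 0, i.e. (-5.5208)·v_x + (-6)·v_y = 0,
  so v ∝ (b, λ_1 - a) = (-6, 5.5208); multiply by -1 so the first entry is positive: u = (6, -5.5208).
  ||u|| = √((6)² + (-5.5208)²) = √(66.4792) ≈ 8.1535,
  v_1 = u/||u|| ≈ (0.7359, -0.6771) (||v_1|| = 1).

λ_1 = 16.5208,  λ_2 = 4.4792;  v_1 ≈ (0.7359, -0.6771)


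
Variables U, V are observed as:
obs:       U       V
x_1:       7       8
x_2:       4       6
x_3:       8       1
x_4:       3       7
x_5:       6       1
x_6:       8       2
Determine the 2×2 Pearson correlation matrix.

Step 1 — column means:
  mean(U) = (7 + 4 + 8 + 3 + 6 + 8) / 6 = 36/6 = 6
  mean(V) = (8 + 6 + 1 + 7 + 1 + 2) / 6 = 25/6 = 4.1667

Step 2 — sample variances and covariances s[i,j] = (1/(n-1)) · Σ_k (x_{k,i} - mean_i) · (x_{k,j} - mean_j), with n-1 = 5:
  s[U,U] = ((1)·(1) + (-2)·(-2) + (2)·(2) + (-3)·(-3) + (0)·(0) + (2)·(2)) / 5 = 22/5 = 4.4
  s[U,V] = ((1)·(3.8333) + (-2)·(1.8333) + (2)·(-3.1667) + (-3)·(2.8333) + (0)·(-3.1667) + (2)·(-2.1667)) / 5 = -19/5 = -3.8
  s[V,V] = ((3.8333)·(3.8333) + (1.8333)·(1.8333) + (-3.1667)·(-3.1667) + (2.8333)·(2.8333) + (-3.1667)·(-3.1667) + (-2.1667)·(-2.1667)) / 5 = 50.8333/5 = 10.1667
  Sample standard deviations s_i = √(s[i,i]):
  s(U) = √(4.4) = 2.0976
  s(V) = √(10.1667) = 3.1885

Step 3 — r_{ij} = s_{ij} / (s_i · s_j):
  r[U,U] = 1 (diagonal).
  r[U,V] = -3.8 / (2.0976 · 3.1885) = -3.8 / 6.6883 = -0.5682
  r[V,V] = 1 (diagonal).

R is symmetric with unit diagonal. Assembling:

R = [[1, -0.5682],
 [-0.5682, 1]]


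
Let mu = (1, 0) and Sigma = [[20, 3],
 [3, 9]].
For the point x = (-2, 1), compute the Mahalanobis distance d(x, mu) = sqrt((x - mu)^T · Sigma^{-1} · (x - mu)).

Step 1 — centre the observation: (x - mu) = (-3, 1).

Step 2 — invert Sigma. det(Sigma) = 20·9 - (3)² = 171.
  Sigma^{-1} = (1/det) · [[d, -b], [-b, a]] = [[0.0526, -0.0175],
 [-0.0175, 0.117]].

Step 3 — form the quadratic (x - mu)^T · Sigma^{-1} · (x - mu):
  Sigma^{-1} · (x - mu) = (-0.1754, 0.1696).
  (x - mu)^T · [Sigma^{-1} · (x - mu)] = (-3)·(-0.1754) + (1)·(0.1696) = 0.6959.

Step 4 — take square root: d = √(0.6959) ≈ 0.8342.

d(x, mu) = √(0.6959) ≈ 0.8342


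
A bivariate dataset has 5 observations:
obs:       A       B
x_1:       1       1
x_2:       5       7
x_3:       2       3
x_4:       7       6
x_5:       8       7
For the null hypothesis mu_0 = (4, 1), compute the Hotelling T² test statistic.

Step 1 — sample mean vector:
  mean(A) = (1 + 5 + 2 + 7 + 8) / 5 = 23/5 = 4.6
  mean(B) = (1 + 7 + 3 + 6 + 7) / 5 = 24/5 = 4.8
  x̄ = (4.6, 4.8),  deviation x̄ - mu_0 = (4.6, 4.8) - (4, 1) = (0.6, 3.8).

Step 2 — sample covariance matrix, S[i,j] = (1/(n-1)) · Σ_k (x_{k,i} - mean_i) · (x_{k,j} - mean_j), divisor n-1 = 4:
  S[A,A] = ((-3.6)·(-3.6) + (0.4)·(0.4) + (-2.6)·(-2.6) + (2.4)·(2.4) + (3.4)·(3.4)) / 4 = 37.2/4 = 9.3
  S[A,B] = ((-3.6)·(-3.8) + (0.4)·(2.2) + (-2.6)·(-1.8) + (2.4)·(1.2) + (3.4)·(2.2)) / 4 = 29.6/4 = 7.4
  S[B,B] = ((-3.8)·(-3.8) + (2.2)·(2.2) + (-1.8)·(-1.8) + (1.2)·(1.2) + (2.2)·(2.2)) / 4 = 28.8/4 = 7.2
  S = [[9.3, 7.4],
 [7.4, 7.2]].

Step 3 — invert S. det(S) = 9.3·7.2 - (7.4)² = 12.2.
  S^{-1} = (1/det) · [[d, -b], [-b, a]] = [[0.5902, -0.6066],
 [-0.6066, 0.7623]].

Step 4 — quadratic form (x̄ - mu_0)^T · S^{-1} · (x̄ - mu_0):
  S^{-1} · (x̄ - mu_0) = (-1.9508, 2.5328),
  (x̄ - mu_0)^T · [...] = (0.6)·(-1.9508) + (3.8)·(2.5328) = 8.4541.

Step 5 — scale by n: T² = 5 · 8.4541 = 42.2705.

T² ≈ 42.2705


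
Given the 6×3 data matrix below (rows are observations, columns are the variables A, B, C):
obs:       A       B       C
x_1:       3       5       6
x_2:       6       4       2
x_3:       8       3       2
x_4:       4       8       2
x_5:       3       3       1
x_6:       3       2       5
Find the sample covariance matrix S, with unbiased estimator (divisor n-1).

Step 1 — column means:
  mean(A) = (3 + 6 + 8 + 4 + 3 + 3) / 6 = 27/6 = 4.5
  mean(B) = (5 + 4 + 3 + 8 + 3 + 2) / 6 = 25/6 = 4.1667
  mean(C) = (6 + 2 + 2 + 2 + 1 + 5) / 6 = 18/6 = 3

Step 2 — sample covariance S[i,j] = (1/(n-1)) · Σ_k (x_{k,i} - mean_i) · (x_{k,j} - mean_j), with n-1 = 5.
  S[A,A] = ((-1.5)·(-1.5) + (1.5)·(1.5) + (3.5)·(3.5) + (-0.5)·(-0.5) + (-1.5)·(-1.5) + (-1.5)·(-1.5)) / 5 = 21.5/5 = 4.3
  S[A,B] = ((-1.5)·(0.8333) + (1.5)·(-0.1667) + (3.5)·(-1.1667) + (-0.5)·(3.8333) + (-1.5)·(-1.1667) + (-1.5)·(-2.1667)) / 5 = -2.5/5 = -0.5
  S[A,C] = ((-1.5)·(3) + (1.5)·(-1) + (3.5)·(-1) + (-0.5)·(-1) + (-1.5)·(-2) + (-1.5)·(2)) / 5 = -9/5 = -1.8
  S[B,B] = ((0.8333)·(0.8333) + (-0.1667)·(-0.1667) + (-1.1667)·(-1.1667) + (3.8333)·(3.8333) + (-1.1667)·(-1.1667) + (-2.1667)·(-2.1667)) / 5 = 22.8333/5 = 4.5667
  S[B,C] = ((0.8333)·(3) + (-0.1667)·(-1) + (-1.1667)·(-1) + (3.8333)·(-1) + (-1.1667)·(-2) + (-2.1667)·(2)) / 5 = -2/5 = -0.4
  S[C,C] = ((3)·(3) + (-1)·(-1) + (-1)·(-1) + (-1)·(-1) + (-2)·(-2) + (2)·(2)) / 5 = 20/5 = 4

S is symmetric (S[j,i] = S[i,j]). Assembling:

S = [[4.3, -0.5, -1.8],
 [-0.5, 4.5667, -0.4],
 [-1.8, -0.4, 4]]


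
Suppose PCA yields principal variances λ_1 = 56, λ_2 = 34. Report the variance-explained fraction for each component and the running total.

Step 1 — total variance = trace(Sigma) = Σ λ_i = 56 + 34 = 90.

Step 2 — fraction explained by component i = λ_i / Σ λ:
  PC1: 56/90 = 0.6222
  PC2: 34/90 = 0.3778

Step 3 — cumulative fraction after k components = (λ_1 + ... + λ_k) / Σ λ:
  k = 1: 56/90 = 0.6222
  k = 2: (56 + 34)/90 = 90/90 = 1

Summary (fraction, with percent):

explained: PC1 0.6222 (62.22%), PC2 0.3778 (37.78%);  cumulative: 0.6222, 1


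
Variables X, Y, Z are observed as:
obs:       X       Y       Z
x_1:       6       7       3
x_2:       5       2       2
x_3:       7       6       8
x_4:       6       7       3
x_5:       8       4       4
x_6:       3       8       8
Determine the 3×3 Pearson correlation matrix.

Step 1 — column means:
  mean(X) = (6 + 5 + 7 + 6 + 8 + 3) / 6 = 35/6 = 5.8333
  mean(Y) = (7 + 2 + 6 + 7 + 4 + 8) / 6 = 34/6 = 5.6667
  mean(Z) = (3 + 2 + 8 + 3 + 4 + 8) / 6 = 28/6 = 4.6667

Step 2 — sample variances and covariances s[i,j] = (1/(n-1)) · Σ_k (x_{k,i} - mean_i) · (x_{k,j} - mean_j), with n-1 = 5:
  s[X,X] = ((0.1667)·(0.1667) + (-0.8333)·(-0.8333) + (1.1667)·(1.1667) + (0.1667)·(0.1667) + (2.1667)·(2.1667) + (-2.8333)·(-2.8333)) / 5 = 14.8333/5 = 2.9667
  s[X,Y] = ((0.1667)·(1.3333) + (-0.8333)·(-3.6667) + (1.1667)·(0.3333) + (0.1667)·(1.3333) + (2.1667)·(-1.6667) + (-2.8333)·(2.3333)) / 5 = -6.3333/5 = -1.2667
  s[X,Z] = ((0.1667)·(-1.6667) + (-0.8333)·(-2.6667) + (1.1667)·(3.3333) + (0.1667)·(-1.6667) + (2.1667)·(-0.6667) + (-2.8333)·(3.3333)) / 5 = -5.3333/5 = -1.0667
  s[Y,Y] = ((1.3333)·(1.3333) + (-3.6667)·(-3.6667) + (0.3333)·(0.3333) + (1.3333)·(1.3333) + (-1.6667)·(-1.6667) + (2.3333)·(2.3333)) / 5 = 25.3333/5 = 5.0667
  s[Y,Z] = ((1.3333)·(-1.6667) + (-3.6667)·(-2.6667) + (0.3333)·(3.3333) + (1.3333)·(-1.6667) + (-1.6667)·(-0.6667) + (2.3333)·(3.3333)) / 5 = 15.3333/5 = 3.0667
  s[Z,Z] = ((-1.6667)·(-1.6667) + (-2.6667)·(-2.6667) + (3.3333)·(3.3333) + (-1.6667)·(-1.6667) + (-0.6667)·(-0.6667) + (3.3333)·(3.3333)) / 5 = 35.3333/5 = 7.0667
  Sample standard deviations s_i = √(s[i,i]):
  s(X) = √(2.9667) = 1.7224
  s(Y) = √(5.0667) = 2.2509
  s(Z) = √(7.0667) = 2.6583

Step 3 — r_{ij} = s_{ij} / (s_i · s_j):
  r[X,X] = 1 (diagonal).
  r[X,Y] = -1.2667 / (1.7224 · 2.2509) = -1.2667 / 3.877 = -0.3267
  r[X,Z] = -1.0667 / (1.7224 · 2.6583) = -1.0667 / 4.5787 = -0.233
  r[Y,Y] = 1 (diagonal).
  r[Y,Z] = 3.0667 / (2.2509 · 2.6583) = 3.0667 / 5.9837 = 0.5125
  r[Z,Z] = 1 (diagonal).

R is symmetric with unit diagonal. Assembling:

R = [[1, -0.3267, -0.233],
 [-0.3267, 1, 0.5125],
 [-0.233, 0.5125, 1]]


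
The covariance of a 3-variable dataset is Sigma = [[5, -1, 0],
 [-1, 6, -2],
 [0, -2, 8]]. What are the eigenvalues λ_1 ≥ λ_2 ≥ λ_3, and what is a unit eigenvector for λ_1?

Step 1 — characteristic polynomial p(λ) = det(λI - Sigma) = λ³ - tr·λ² + c_1·λ - det, where tr = trace, c_1 = sum of the principal 2×2 minors, det = det(Sigma):
  tr = 5 + 6 + 8 = 19,
  c_1 = (5·6 - (-1)²) + (5·8 - (0)²) + (6·8 - (-2)²) = 29 + 40 + 44 = 113,
  det = 5·(6·8 - (-2)²) - (-1)·((-1)·8 - (-2)·(0)) + (0)·((-1)·(-2) - 6·(0)) = 5·(44) - (-1)·(-8) + (0)·(2) = 212.
  So p(λ) = λ³ - 19λ² + 113λ - 212.
Step 2 — look for an integer root (rational root theorem: any rational root is an integer divisor of 212). Testing λ = 4:
  p(4) = 64 - 304 + 452 - 212 = 0  ✓
  Dividing out (λ - 4): p(λ) = (λ - 4)(λ² - 15λ + 53).
Step 3 — remaining eigenvalues from the quadratic λ² - 15λ + 53 = 0:
  Δ = 15² - 4·53 = 225 - 212 = 13,  λ = (15 ± √13)/2 = (15 ± 3.6056)/2 ≈ 9.3028 or 5.6972.
  Sorted: λ_1 = 9.3028,  λ_2 = 5.6972,  λ_3 = 4  (check: sum = 19 = tr ✓).

Step 4 — unit eigenvector for λ_1 ≈ 9.3028: v spans the null space of (Sigma - λ_1 I), whose rows are
  r_1 = (-4.3028, -1, 0),  r_2 = (-1, -3.3028, -2),  r_3 = (0, -2, -1.3028).
  v is orthogonal to every row, so take v ∝ r_1 × r_2 = ((-1)·(-2) - (0)·(-3.3028), (0)·(-1) - (-4.3028)·(-2), (-4.3028)·(-3.3028) - (-1)·(-1)) ≈ (2, -8.6056, 13.2111).
  Let u = (2, -8.6056, 13.2111).
  ||u|| = √((2)² + (-8.6056)² + (13.2111)²) = √(252.5887) ≈ 15.893,  v_1 = u/||u|| ≈ (0.1258, -0.5415, 0.8313) (||v_1|| = 1).

λ_1 = 9.3028,  λ_2 = 5.6972,  λ_3 = 4;  v_1 ≈ (0.1258, -0.5415, 0.8313)


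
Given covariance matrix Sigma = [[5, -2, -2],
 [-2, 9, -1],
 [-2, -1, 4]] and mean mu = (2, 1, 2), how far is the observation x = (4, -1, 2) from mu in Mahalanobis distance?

Step 1 — centre the observation: (x - mu) = (2, -2, 0).

Step 2 — invert Sigma (cofactor / det for 3×3, or solve directly):
  Sigma^{-1} = [[0.3043, 0.087, 0.1739],
 [0.087, 0.1391, 0.0783],
 [0.1739, 0.0783, 0.3565]].

Step 3 — form the quadratic (x - mu)^T · Sigma^{-1} · (x - mu):
  Sigma^{-1} · (x - mu) = (0.4348, -0.1043, 0.1913).
  (x - mu)^T · [Sigma^{-1} · (x - mu)] = (2)·(0.4348) + (-2)·(-0.1043) + (0)·(0.1913) = 1.0783.

Step 4 — take square root: d = √(1.0783) ≈ 1.0384.

d(x, mu) = √(1.0783) ≈ 1.0384


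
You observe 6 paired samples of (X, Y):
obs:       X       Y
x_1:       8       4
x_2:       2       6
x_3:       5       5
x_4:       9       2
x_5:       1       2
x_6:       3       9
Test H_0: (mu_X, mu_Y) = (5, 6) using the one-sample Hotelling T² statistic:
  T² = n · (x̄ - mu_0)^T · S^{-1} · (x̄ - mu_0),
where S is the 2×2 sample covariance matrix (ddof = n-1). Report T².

Step 1 — sample mean vector:
  mean(X) = (8 + 2 + 5 + 9 + 1 + 3) / 6 = 28/6 = 4.6667
  mean(Y) = (4 + 6 + 5 + 2 + 2 + 9) / 6 = 28/6 = 4.6667
  x̄ = (4.6667, 4.6667),  deviation x̄ - mu_0 = (4.6667, 4.6667) - (5, 6) = (-0.3333, -1.3333).

Step 2 — sample covariance matrix, S[i,j] = (1/(n-1)) · Σ_k (x_{k,i} - mean_i) · (x_{k,j} - mean_j), divisor n-1 = 5:
  S[X,X] = ((3.3333)·(3.3333) + (-2.6667)·(-2.6667) + (0.3333)·(0.3333) + (4.3333)·(4.3333) + (-3.6667)·(-3.6667) + (-1.6667)·(-1.6667)) / 5 = 53.3333/5 = 10.6667
  S[X,Y] = ((3.3333)·(-0.6667) + (-2.6667)·(1.3333) + (0.3333)·(0.3333) + (4.3333)·(-2.6667) + (-3.6667)·(-2.6667) + (-1.6667)·(4.3333)) / 5 = -14.6667/5 = -2.9333
  S[Y,Y] = ((-0.6667)·(-0.6667) + (1.3333)·(1.3333) + (0.3333)·(0.3333) + (-2.6667)·(-2.6667) + (-2.6667)·(-2.6667) + (4.3333)·(4.3333)) / 5 = 35.3333/5 = 7.0667
  S = [[10.6667, -2.9333],
 [-2.9333, 7.0667]].

Step 3 — invert S. det(S) = 10.6667·7.0667 - (-2.9333)² = 66.7733.
  S^{-1} = (1/det) · [[d, -b], [-b, a]] = [[0.1058, 0.0439],
 [0.0439, 0.1597]].

Step 4 — quadratic form (x̄ - mu_0)^T · S^{-1} · (x̄ - mu_0):
  S^{-1} · (x̄ - mu_0) = (-0.0938, -0.2276),
  (x̄ - mu_0)^T · [...] = (-0.3333)·(-0.0938) + (-1.3333)·(-0.2276) = 0.3348.

Step 5 — scale by n: T² = 6 · 0.3348 = 2.0088.

T² ≈ 2.0088


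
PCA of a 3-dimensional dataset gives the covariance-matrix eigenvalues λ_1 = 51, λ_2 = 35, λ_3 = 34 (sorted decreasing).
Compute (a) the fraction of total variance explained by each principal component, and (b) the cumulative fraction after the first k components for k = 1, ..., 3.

Step 1 — total variance = trace(Sigma) = Σ λ_i = 51 + 35 + 34 = 120.

Step 2 — fraction explained by component i = λ_i / Σ λ:
  PC1: 51/120 = 0.425
  PC2: 35/120 = 0.2917
  PC3: 34/120 = 0.2833

Step 3 — cumulative fraction after k components = (λ_1 + ... + λ_k) / Σ λ:
  k = 1: 51/120 = 0.425
  k = 2: (51 + 35)/120 = 86/120 = 0.7167
  k = 3: (51 + 35 + 34)/120 = 120/120 = 1

Summary (fraction, with percent):

explained: PC1 0.425 (42.5%), PC2 0.2917 (29.17%), PC3 0.2833 (28.33%);  cumulative: 0.425, 0.7167, 1


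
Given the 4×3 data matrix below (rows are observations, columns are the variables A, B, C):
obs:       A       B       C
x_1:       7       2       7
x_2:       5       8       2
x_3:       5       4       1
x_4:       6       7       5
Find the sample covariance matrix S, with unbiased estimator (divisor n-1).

Step 1 — column means:
  mean(A) = (7 + 5 + 5 + 6) / 4 = 23/4 = 5.75
  mean(B) = (2 + 8 + 4 + 7) / 4 = 21/4 = 5.25
  mean(C) = (7 + 2 + 1 + 5) / 4 = 15/4 = 3.75

Step 2 — sample covariance S[i,j] = (1/(n-1)) · Σ_k (x_{k,i} - mean_i) · (x_{k,j} - mean_j), with n-1 = 3.
  S[A,A] = ((1.25)·(1.25) + (-0.75)·(-0.75) + (-0.75)·(-0.75) + (0.25)·(0.25)) / 3 = 2.75/3 = 0.9167
  S[A,B] = ((1.25)·(-3.25) + (-0.75)·(2.75) + (-0.75)·(-1.25) + (0.25)·(1.75)) / 3 = -4.75/3 = -1.5833
  S[A,C] = ((1.25)·(3.25) + (-0.75)·(-1.75) + (-0.75)·(-2.75) + (0.25)·(1.25)) / 3 = 7.75/3 = 2.5833
  S[B,B] = ((-3.25)·(-3.25) + (2.75)·(2.75) + (-1.25)·(-1.25) + (1.75)·(1.75)) / 3 = 22.75/3 = 7.5833
  S[B,C] = ((-3.25)·(3.25) + (2.75)·(-1.75) + (-1.25)·(-2.75) + (1.75)·(1.25)) / 3 = -9.75/3 = -3.25
  S[C,C] = ((3.25)·(3.25) + (-1.75)·(-1.75) + (-2.75)·(-2.75) + (1.25)·(1.25)) / 3 = 22.75/3 = 7.5833

S is symmetric (S[j,i] = S[i,j]). Assembling:

S = [[0.9167, -1.5833, 2.5833],
 [-1.5833, 7.5833, -3.25],
 [2.5833, -3.25, 7.5833]]


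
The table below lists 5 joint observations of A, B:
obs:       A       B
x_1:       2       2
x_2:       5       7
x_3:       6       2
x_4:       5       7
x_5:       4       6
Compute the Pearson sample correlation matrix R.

Step 1 — column means:
  mean(A) = (2 + 5 + 6 + 5 + 4) / 5 = 22/5 = 4.4
  mean(B) = (2 + 7 + 2 + 7 + 6) / 5 = 24/5 = 4.8

Step 2 — sample variances and covariances s[i,j] = (1/(n-1)) · Σ_k (x_{k,i} - mean_i) · (x_{k,j} - mean_j), with n-1 = 4:
  s[A,A] = ((-2.4)·(-2.4) + (0.6)·(0.6) + (1.6)·(1.6) + (0.6)·(0.6) + (-0.4)·(-0.4)) / 4 = 9.2/4 = 2.3
  s[A,B] = ((-2.4)·(-2.8) + (0.6)·(2.2) + (1.6)·(-2.8) + (0.6)·(2.2) + (-0.4)·(1.2)) / 4 = 4.4/4 = 1.1
  s[B,B] = ((-2.8)·(-2.8) + (2.2)·(2.2) + (-2.8)·(-2.8) + (2.2)·(2.2) + (1.2)·(1.2)) / 4 = 26.8/4 = 6.7
  Sample standard deviations s_i = √(s[i,i]):
  s(A) = √(2.3) = 1.5166
  s(B) = √(6.7) = 2.5884

Step 3 — r_{ij} = s_{ij} / (s_i · s_j):
  r[A,A] = 1 (diagonal).
  r[A,B] = 1.1 / (1.5166 · 2.5884) = 1.1 / 3.9256 = 0.2802
  r[B,B] = 1 (diagonal).

R is symmetric with unit diagonal. Assembling:

R = [[1, 0.2802],
 [0.2802, 1]]


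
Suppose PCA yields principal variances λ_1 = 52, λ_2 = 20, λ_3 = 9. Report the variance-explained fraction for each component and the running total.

Step 1 — total variance = trace(Sigma) = Σ λ_i = 52 + 20 + 9 = 81.

Step 2 — fraction explained by component i = λ_i / Σ λ:
  PC1: 52/81 = 0.642
  PC2: 20/81 = 0.2469
  PC3: 9/81 = 0.1111

Step 3 — cumulative fraction after k components = (λ_1 + ... + λ_k) / Σ λ:
  k = 1: 52/81 = 0.642
  k = 2: (52 + 20)/81 = 72/81 = 0.8889
  k = 3: (52 + 20 + 9)/81 = 81/81 = 1

Summary (fraction, with percent):

explained: PC1 0.642 (64.2%), PC2 0.2469 (24.69%), PC3 0.1111 (11.11%);  cumulative: 0.642, 0.8889, 1


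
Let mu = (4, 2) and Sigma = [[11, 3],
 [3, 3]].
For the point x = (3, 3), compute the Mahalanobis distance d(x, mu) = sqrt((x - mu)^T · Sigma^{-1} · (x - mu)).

Step 1 — centre the observation: (x - mu) = (-1, 1).

Step 2 — invert Sigma. det(Sigma) = 11·3 - (3)² = 24.
  Sigma^{-1} = (1/det) · [[d, -b], [-b, a]] = [[0.125, -0.125],
 [-0.125, 0.4583]].

Step 3 — form the quadratic (x - mu)^T · Sigma^{-1} · (x - mu):
  Sigma^{-1} · (x - mu) = (-0.25, 0.5833).
  (x - mu)^T · [Sigma^{-1} · (x - mu)] = (-1)·(-0.25) + (1)·(0.5833) = 0.8333.

Step 4 — take square root: d = √(0.8333) ≈ 0.9129.

d(x, mu) = √(0.8333) ≈ 0.9129


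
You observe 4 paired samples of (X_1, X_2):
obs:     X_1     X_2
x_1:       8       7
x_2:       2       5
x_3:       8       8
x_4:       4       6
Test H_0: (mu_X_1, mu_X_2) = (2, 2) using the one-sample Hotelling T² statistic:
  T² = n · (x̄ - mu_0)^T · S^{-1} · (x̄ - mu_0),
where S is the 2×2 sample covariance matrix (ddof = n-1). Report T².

Step 1 — sample mean vector:
  mean(X_1) = (8 + 2 + 8 + 4) / 4 = 22/4 = 5.5
  mean(X_2) = (7 + 5 + 8 + 6) / 4 = 26/4 = 6.5
  x̄ = (5.5, 6.5),  deviation x̄ - mu_0 = (5.5, 6.5) - (2, 2) = (3.5, 4.5).

Step 2 — sample covariance matrix, S[i,j] = (1/(n-1)) · Σ_k (x_{k,i} - mean_i) · (x_{k,j} - mean_j), divisor n-1 = 3:
  S[X_1,X_1] = ((2.5)·(2.5) + (-3.5)·(-3.5) + (2.5)·(2.5) + (-1.5)·(-1.5)) / 3 = 27/3 = 9
  S[X_1,X_2] = ((2.5)·(0.5) + (-3.5)·(-1.5) + (2.5)·(1.5) + (-1.5)·(-0.5)) / 3 = 11/3 = 3.6667
  S[X_2,X_2] = ((0.5)·(0.5) + (-1.5)·(-1.5) + (1.5)·(1.5) + (-0.5)·(-0.5)) / 3 = 5/3 = 1.6667
  S = [[9, 3.6667],
 [3.6667, 1.6667]].

Step 3 — invert S. det(S) = 9·1.6667 - (3.6667)² = 1.5556.
  S^{-1} = (1/det) · [[d, -b], [-b, a]] = [[1.0714, -2.3571],
 [-2.3571, 5.7857]].

Step 4 — quadratic form (x̄ - mu_0)^T · S^{-1} · (x̄ - mu_0):
  S^{-1} · (x̄ - mu_0) = (-6.8571, 17.7857),
  (x̄ - mu_0)^T · [...] = (3.5)·(-6.8571) + (4.5)·(17.7857) = 56.0357.

Step 5 — scale by n: T² = 4 · 56.0357 = 224.1429.

T² ≈ 224.1429


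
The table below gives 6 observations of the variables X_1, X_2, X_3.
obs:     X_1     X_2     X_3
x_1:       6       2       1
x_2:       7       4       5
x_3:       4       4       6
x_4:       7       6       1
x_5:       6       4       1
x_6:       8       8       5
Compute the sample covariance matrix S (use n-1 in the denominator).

Step 1 — column means:
  mean(X_1) = (6 + 7 + 4 + 7 + 6 + 8) / 6 = 38/6 = 6.3333
  mean(X_2) = (2 + 4 + 4 + 6 + 4 + 8) / 6 = 28/6 = 4.6667
  mean(X_3) = (1 + 5 + 6 + 1 + 1 + 5) / 6 = 19/6 = 3.1667

Step 2 — sample covariance S[i,j] = (1/(n-1)) · Σ_k (x_{k,i} - mean_i) · (x_{k,j} - mean_j), with n-1 = 5.
  S[X_1,X_1] = ((-0.3333)·(-0.3333) + (0.6667)·(0.6667) + (-2.3333)·(-2.3333) + (0.6667)·(0.6667) + (-0.3333)·(-0.3333) + (1.6667)·(1.6667)) / 5 = 9.3333/5 = 1.8667
  S[X_1,X_2] = ((-0.3333)·(-2.6667) + (0.6667)·(-0.6667) + (-2.3333)·(-0.6667) + (0.6667)·(1.3333) + (-0.3333)·(-0.6667) + (1.6667)·(3.3333)) / 5 = 8.6667/5 = 1.7333
  S[X_1,X_3] = ((-0.3333)·(-2.1667) + (0.6667)·(1.8333) + (-2.3333)·(2.8333) + (0.6667)·(-2.1667) + (-0.3333)·(-2.1667) + (1.6667)·(1.8333)) / 5 = -2.3333/5 = -0.4667
  S[X_2,X_2] = ((-2.6667)·(-2.6667) + (-0.6667)·(-0.6667) + (-0.6667)·(-0.6667) + (1.3333)·(1.3333) + (-0.6667)·(-0.6667) + (3.3333)·(3.3333)) / 5 = 21.3333/5 = 4.2667
  S[X_2,X_3] = ((-2.6667)·(-2.1667) + (-0.6667)·(1.8333) + (-0.6667)·(2.8333) + (1.3333)·(-2.1667) + (-0.6667)·(-2.1667) + (3.3333)·(1.8333)) / 5 = 7.3333/5 = 1.4667
  S[X_3,X_3] = ((-2.1667)·(-2.1667) + (1.8333)·(1.8333) + (2.8333)·(2.8333) + (-2.1667)·(-2.1667) + (-2.1667)·(-2.1667) + (1.8333)·(1.8333)) / 5 = 28.8333/5 = 5.7667

S is symmetric (S[j,i] = S[i,j]). Assembling:

S = [[1.8667, 1.7333, -0.4667],
 [1.7333, 4.2667, 1.4667],
 [-0.4667, 1.4667, 5.7667]]


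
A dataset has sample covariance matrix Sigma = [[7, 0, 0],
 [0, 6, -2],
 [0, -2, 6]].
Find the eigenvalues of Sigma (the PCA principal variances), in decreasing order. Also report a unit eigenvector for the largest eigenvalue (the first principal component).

Step 1 — characteristic polynomial p(λ) = det(λI - Sigma) = λ³ - tr·λ² + c_1·λ - det, where tr = trace, c_1 = sum of the principal 2×2 minors, det = det(Sigma):
  tr = 7 + 6 + 6 = 19,
  c_1 = (7·6 - (0)²) + (7·6 - (0)²) + (6·6 - (-2)²) = 42 + 42 + 32 = 116,
  det = 7·(6·6 - (-2)²) - (0)·((0)·6 - (-2)·(0)) + (0)·((0)·(-2) - 6·(0)) = 7·(32) - (0)·(0) + (0)·(0) = 224.
  So p(λ) = λ³ - 19λ² + 116λ - 224.
Step 2 — look for an integer root (rational root theorem: any rational root is an integer divisor of 224). Testing λ = 4:
  p(4) = 64 - 304 + 464 - 224 = 0  ✓
  Dividing out (λ - 4): p(λ) = (λ - 4)(λ² - 15λ + 56).
Step 3 — remaining eigenvalues from the quadratic λ² - 15λ + 56 = 0:
  Δ = 15² - 4·56 = 225 - 224 = 1,  λ = (15 ± √1)/2 = (15 ± 1)/2 = 8 or 7.
  Sorted: λ_1 = 8,  λ_2 = 7,  λ_3 = 4  (check: sum = 19 = tr ✓).

Step 4 — unit eigenvector for λ_1 = 8: v spans the null space of (Sigma - λ_1 I), whose rows are
  r_1 = (-1, 0, 0),  r_2 = (0, -2, -2),  r_3 = (0, -2, -2).
  v is orthogonal to every row, so take v ∝ r_1 × r_2 = ((0)·(-2) - (0)·(-2), (0)·(0) - (-1)·(-2), (-1)·(-2) - (0)·(0)) = (0, -2, 2).
  Rescale (divide by 2; multiply by -1 so the first nonzero entry is positive): u = (0, 1, -1).
  ||u|| = √((0)² + (1)² + (-1)²) = √(2) ≈ 1.4142,  v_1 = u/||u|| ≈ (0, 0.7071, -0.7071) (||v_1|| = 1).

λ_1 = 8,  λ_2 = 7,  λ_3 = 4;  v_1 ≈ (0, 0.7071, -0.7071)


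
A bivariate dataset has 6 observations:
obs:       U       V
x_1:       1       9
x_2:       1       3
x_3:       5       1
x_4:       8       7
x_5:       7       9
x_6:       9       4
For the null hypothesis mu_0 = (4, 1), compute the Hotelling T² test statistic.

Step 1 — sample mean vector:
  mean(U) = (1 + 1 + 5 + 8 + 7 + 9) / 6 = 31/6 = 5.1667
  mean(V) = (9 + 3 + 1 + 7 + 9 + 4) / 6 = 33/6 = 5.5
  x̄ = (5.1667, 5.5),  deviation x̄ - mu_0 = (5.1667, 5.5) - (4, 1) = (1.1667, 4.5).

Step 2 — sample covariance matrix, S[i,j] = (1/(n-1)) · Σ_k (x_{k,i} - mean_i) · (x_{k,j} - mean_j), divisor n-1 = 5:
  S[U,U] = ((-4.1667)·(-4.1667) + (-4.1667)·(-4.1667) + (-0.1667)·(-0.1667) + (2.8333)·(2.8333) + (1.8333)·(1.8333) + (3.8333)·(3.8333)) / 5 = 60.8333/5 = 12.1667
  S[U,V] = ((-4.1667)·(3.5) + (-4.1667)·(-2.5) + (-0.1667)·(-4.5) + (2.8333)·(1.5) + (1.8333)·(3.5) + (3.8333)·(-1.5)) / 5 = 1.5/5 = 0.3
  S[V,V] = ((3.5)·(3.5) + (-2.5)·(-2.5) + (-4.5)·(-4.5) + (1.5)·(1.5) + (3.5)·(3.5) + (-1.5)·(-1.5)) / 5 = 55.5/5 = 11.1
  S = [[12.1667, 0.3],
 [0.3, 11.1]].

Step 3 — invert S. det(S) = 12.1667·11.1 - (0.3)² = 134.96.
  S^{-1} = (1/det) · [[d, -b], [-b, a]] = [[0.0822, -0.0022],
 [-0.0022, 0.0902]].

Step 4 — quadratic form (x̄ - mu_0)^T · S^{-1} · (x̄ - mu_0):
  S^{-1} · (x̄ - mu_0) = (0.086, 0.4031),
  (x̄ - mu_0)^T · [...] = (1.1667)·(0.086) + (4.5)·(0.4031) = 1.9141.

Step 5 — scale by n: T² = 6 · 1.9141 = 11.4849.

T² ≈ 11.4849


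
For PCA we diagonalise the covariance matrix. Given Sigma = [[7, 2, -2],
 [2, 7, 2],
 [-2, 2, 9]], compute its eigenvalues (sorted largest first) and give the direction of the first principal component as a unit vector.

Step 1 — characteristic polynomial p(λ) = det(λI - Sigma) = λ³ - tr·λ² + c_1·λ - det, where tr = trace, c_1 = sum of the principal 2×2 minors, det = det(Sigma):
  tr = 7 + 7 + 9 = 23,
  c_1 = (7·7 - (2)²) + (7·9 - (-2)²) + (7·9 - (2)²) = 45 + 59 + 59 = 163,
  det = 7·(7·9 - (2)²) - (2)·((2)·9 - (2)·(-2)) + (-2)·((2)·(2) - 7·(-2)) = 7·(59) - (2)·(22) + (-2)·(18) = 333.
  So p(λ) = λ³ - 23λ² + 163λ - 333.
Step 2 — look for an integer root (rational root theorem: any rational root is an integer divisor of 333). Testing λ = 9:
  p(9) = 729 - 1863 + 1467 - 333 = 0  ✓
  Dividing out (λ - 9): p(λ) = (λ - 9)(λ² - 14λ + 37).
Step 3 — remaining eigenvalues from the quadratic λ² - 14λ + 37 = 0:
  Δ = 14² - 4·37 = 196 - 148 = 48,  λ = (14 ± √48)/2 = (14 ± 6.9282)/2 ≈ 10.4641 or 3.5359.
  Sorted: λ_1 = 10.4641,  λ_2 = 9,  λ_3 = 3.5359  (check: sum = 23 = tr ✓).

Step 4 — unit eigenvector for λ_1 ≈ 10.4641: v spans the null space of (Sigma - λ_1 I), whose rows are
  r_1 = (-3.4641, 2, -2),  r_2 = (2, -3.4641, 2),  r_3 = (-2, 2, -1.4641).
  v is orthogonal to every row, so take v ∝ r_1 × r_2 = ((2)·(2) - (-2)·(-3.4641), (-2)·(2) - (-3.4641)·(2), (-3.4641)·(-3.4641) - (2)·(2)) ≈ (-2.9282, 2.9282, 8).
  Rescale (multiply by -1 so the first nonzero entry is positive): u = (2.9282, -2.9282, -8).
  ||u|| = √((2.9282)² + (-2.9282)² + (-8)²) = √(81.1487) ≈ 9.0083,  v_1 = u/||u|| ≈ (0.3251, -0.3251, -0.8881) (||v_1|| = 1).

λ_1 = 10.4641,  λ_2 = 9,  λ_3 = 3.5359;  v_1 ≈ (0.3251, -0.3251, -0.8881)


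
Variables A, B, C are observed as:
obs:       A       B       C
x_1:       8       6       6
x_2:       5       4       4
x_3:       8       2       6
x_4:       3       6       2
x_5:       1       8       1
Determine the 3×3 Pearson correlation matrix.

Step 1 — column means:
  mean(A) = (8 + 5 + 8 + 3 + 1) / 5 = 25/5 = 5
  mean(B) = (6 + 4 + 2 + 6 + 8) / 5 = 26/5 = 5.2
  mean(C) = (6 + 4 + 6 + 2 + 1) / 5 = 19/5 = 3.8

Step 2 — sample variances and covariances s[i,j] = (1/(n-1)) · Σ_k (x_{k,i} - mean_i) · (x_{k,j} - mean_j), with n-1 = 4:
  s[A,A] = ((3)·(3) + (0)·(0) + (3)·(3) + (-2)·(-2) + (-4)·(-4)) / 4 = 38/4 = 9.5
  s[A,B] = ((3)·(0.8) + (0)·(-1.2) + (3)·(-3.2) + (-2)·(0.8) + (-4)·(2.8)) / 4 = -20/4 = -5
  s[A,C] = ((3)·(2.2) + (0)·(0.2) + (3)·(2.2) + (-2)·(-1.8) + (-4)·(-2.8)) / 4 = 28/4 = 7
  s[B,B] = ((0.8)·(0.8) + (-1.2)·(-1.2) + (-3.2)·(-3.2) + (0.8)·(0.8) + (2.8)·(2.8)) / 4 = 20.8/4 = 5.2
  s[B,C] = ((0.8)·(2.2) + (-1.2)·(0.2) + (-3.2)·(2.2) + (0.8)·(-1.8) + (2.8)·(-2.8)) / 4 = -14.8/4 = -3.7
  s[C,C] = ((2.2)·(2.2) + (0.2)·(0.2) + (2.2)·(2.2) + (-1.8)·(-1.8) + (-2.8)·(-2.8)) / 4 = 20.8/4 = 5.2
  Sample standard deviations s_i = √(s[i,i]):
  s(A) = √(9.5) = 3.0822
  s(B) = √(5.2) = 2.2804
  s(C) = √(5.2) = 2.2804

Step 3 — r_{ij} = s_{ij} / (s_i · s_j):
  r[A,A] = 1 (diagonal).
  r[A,B] = -5 / (3.0822 · 2.2804) = -5 / 7.0285 = -0.7114
  r[A,C] = 7 / (3.0822 · 2.2804) = 7 / 7.0285 = 0.9959
  r[B,B] = 1 (diagonal).
  r[B,C] = -3.7 / (2.2804 · 2.2804) = -3.7 / 5.2 = -0.7115
  r[C,C] = 1 (diagonal).

R is symmetric with unit diagonal. Assembling:

R = [[1, -0.7114, 0.9959],
 [-0.7114, 1, -0.7115],
 [0.9959, -0.7115, 1]]


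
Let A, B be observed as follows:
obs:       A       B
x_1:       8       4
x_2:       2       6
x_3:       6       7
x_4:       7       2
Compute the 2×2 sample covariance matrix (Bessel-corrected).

Step 1 — column means:
  mean(A) = (8 + 2 + 6 + 7) / 4 = 23/4 = 5.75
  mean(B) = (4 + 6 + 7 + 2) / 4 = 19/4 = 4.75

Step 2 — sample covariance S[i,j] = (1/(n-1)) · Σ_k (x_{k,i} - mean_i) · (x_{k,j} - mean_j), with n-1 = 3.
  S[A,A] = ((2.25)·(2.25) + (-3.75)·(-3.75) + (0.25)·(0.25) + (1.25)·(1.25)) / 3 = 20.75/3 = 6.9167
  S[A,B] = ((2.25)·(-0.75) + (-3.75)·(1.25) + (0.25)·(2.25) + (1.25)·(-2.75)) / 3 = -9.25/3 = -3.0833
  S[B,B] = ((-0.75)·(-0.75) + (1.25)·(1.25) + (2.25)·(2.25) + (-2.75)·(-2.75)) / 3 = 14.75/3 = 4.9167

S is symmetric (S[j,i] = S[i,j]). Assembling:

S = [[6.9167, -3.0833],
 [-3.0833, 4.9167]]


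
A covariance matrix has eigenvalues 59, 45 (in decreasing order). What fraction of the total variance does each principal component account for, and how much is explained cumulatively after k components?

Step 1 — total variance = trace(Sigma) = Σ λ_i = 59 + 45 = 104.

Step 2 — fraction explained by component i = λ_i / Σ λ:
  PC1: 59/104 = 0.5673
  PC2: 45/104 = 0.4327

Step 3 — cumulative fraction after k components = (λ_1 + ... + λ_k) / Σ λ:
  k = 1: 59/104 = 0.5673
  k = 2: (59 + 45)/104 = 104/104 = 1

Summary (fraction, with percent):

explained: PC1 0.5673 (56.73%), PC2 0.4327 (43.27%);  cumulative: 0.5673, 1


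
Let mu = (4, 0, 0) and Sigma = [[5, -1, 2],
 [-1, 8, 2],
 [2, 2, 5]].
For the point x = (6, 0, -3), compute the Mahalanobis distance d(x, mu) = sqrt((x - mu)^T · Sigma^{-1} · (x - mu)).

Step 1 — centre the observation: (x - mu) = (2, 0, -3).

Step 2 — invert Sigma (cofactor / det for 3×3, or solve directly):
  Sigma^{-1} = [[0.2667, 0.0667, -0.1333],
 [0.0667, 0.1556, -0.0889],
 [-0.1333, -0.0889, 0.2889]].

Step 3 — form the quadratic (x - mu)^T · Sigma^{-1} · (x - mu):
  Sigma^{-1} · (x - mu) = (0.9333, 0.4, -1.1333).
  (x - mu)^T · [Sigma^{-1} · (x - mu)] = (2)·(0.9333) + (0)·(0.4) + (-3)·(-1.1333) = 5.2667.

Step 4 — take square root: d = √(5.2667) ≈ 2.2949.

d(x, mu) = √(5.2667) ≈ 2.2949


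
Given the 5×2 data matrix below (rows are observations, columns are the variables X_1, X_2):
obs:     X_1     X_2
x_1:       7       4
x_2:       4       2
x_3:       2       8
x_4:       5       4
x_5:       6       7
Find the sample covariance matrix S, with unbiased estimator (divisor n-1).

Step 1 — column means:
  mean(X_1) = (7 + 4 + 2 + 5 + 6) / 5 = 24/5 = 4.8
  mean(X_2) = (4 + 2 + 8 + 4 + 7) / 5 = 25/5 = 5

Step 2 — sample covariance S[i,j] = (1/(n-1)) · Σ_k (x_{k,i} - mean_i) · (x_{k,j} - mean_j), with n-1 = 4.
  S[X_1,X_1] = ((2.2)·(2.2) + (-0.8)·(-0.8) + (-2.8)·(-2.8) + (0.2)·(0.2) + (1.2)·(1.2)) / 4 = 14.8/4 = 3.7
  S[X_1,X_2] = ((2.2)·(-1) + (-0.8)·(-3) + (-2.8)·(3) + (0.2)·(-1) + (1.2)·(2)) / 4 = -6/4 = -1.5
  S[X_2,X_2] = ((-1)·(-1) + (-3)·(-3) + (3)·(3) + (-1)·(-1) + (2)·(2)) / 4 = 24/4 = 6

S is symmetric (S[j,i] = S[i,j]). Assembling:

S = [[3.7, -1.5],
 [-1.5, 6]]


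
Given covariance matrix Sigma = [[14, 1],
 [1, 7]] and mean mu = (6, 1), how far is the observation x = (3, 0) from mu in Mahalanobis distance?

Step 1 — centre the observation: (x - mu) = (-3, -1).

Step 2 — invert Sigma. det(Sigma) = 14·7 - (1)² = 97.
  Sigma^{-1} = (1/det) · [[d, -b], [-b, a]] = [[0.0722, -0.0103],
 [-0.0103, 0.1443]].

Step 3 — form the quadratic (x - mu)^T · Sigma^{-1} · (x - mu):
  Sigma^{-1} · (x - mu) = (-0.2062, -0.1134).
  (x - mu)^T · [Sigma^{-1} · (x - mu)] = (-3)·(-0.2062) + (-1)·(-0.1134) = 0.732.

Step 4 — take square root: d = √(0.732) ≈ 0.8555.

d(x, mu) = √(0.732) ≈ 0.8555


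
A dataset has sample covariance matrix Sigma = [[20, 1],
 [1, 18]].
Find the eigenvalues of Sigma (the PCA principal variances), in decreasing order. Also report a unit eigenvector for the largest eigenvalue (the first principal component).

Step 1 — characteristic polynomial of 2×2 Sigma:
  det(Sigma - λI) = λ² - trace · λ + det = 0.
  trace = 20 + 18 = 38, det = 20·18 - (1)² = 359.
Step 2 — discriminant:
  Δ = trace² - 4·det = 1444 - 1436 = 8.
Step 3 — eigenvalues:
  λ = (trace ± √Δ)/2 = (38 ± 2.8284)/2,
  λ_1 = 20.4142,  λ_2 = 17.5858.

Step 4 — unit eigenvector for λ_1: solve (Sigma - λ_1 I)v = 0. First row:
  (20 - 20.4142)·v_x + (1)·v_y = 0, i.e. (-0.4142)·v_x + (1)·v_y = 0,
  so v ∝ (b, λ_1 - a) = (1, 0.4142) = u.
  ||u|| = √((1)² + (0.4142)²) = √(1.1716) ≈ 1.0824,
  v_1 = u/||u|| ≈ (0.9239, 0.3827) (||v_1|| = 1).

λ_1 = 20.4142,  λ_2 = 17.5858;  v_1 ≈ (0.9239, 0.3827)


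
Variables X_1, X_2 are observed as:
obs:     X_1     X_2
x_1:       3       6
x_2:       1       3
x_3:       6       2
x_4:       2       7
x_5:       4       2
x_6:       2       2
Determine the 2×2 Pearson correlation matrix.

Step 1 — column means:
  mean(X_1) = (3 + 1 + 6 + 2 + 4 + 2) / 6 = 18/6 = 3
  mean(X_2) = (6 + 3 + 2 + 7 + 2 + 2) / 6 = 22/6 = 3.6667

Step 2 — sample variances and covariances s[i,j] = (1/(n-1)) · Σ_k (x_{k,i} - mean_i) · (x_{k,j} - mean_j), with n-1 = 5:
  s[X_1,X_1] = ((0)·(0) + (-2)·(-2) + (3)·(3) + (-1)·(-1) + (1)·(1) + (-1)·(-1)) / 5 = 16/5 = 3.2
  s[X_1,X_2] = ((0)·(2.3333) + (-2)·(-0.6667) + (3)·(-1.6667) + (-1)·(3.3333) + (1)·(-1.6667) + (-1)·(-1.6667)) / 5 = -7/5 = -1.4
  s[X_2,X_2] = ((2.3333)·(2.3333) + (-0.6667)·(-0.6667) + (-1.6667)·(-1.6667) + (3.3333)·(3.3333) + (-1.6667)·(-1.6667) + (-1.6667)·(-1.6667)) / 5 = 25.3333/5 = 5.0667
  Sample standard deviations s_i = √(s[i,i]):
  s(X_1) = √(3.2) = 1.7889
  s(X_2) = √(5.0667) = 2.2509

Step 3 — r_{ij} = s_{ij} / (s_i · s_j):
  r[X_1,X_1] = 1 (diagonal).
  r[X_1,X_2] = -1.4 / (1.7889 · 2.2509) = -1.4 / 4.0266 = -0.3477
  r[X_2,X_2] = 1 (diagonal).

R is symmetric with unit diagonal. Assembling:

R = [[1, -0.3477],
 [-0.3477, 1]]


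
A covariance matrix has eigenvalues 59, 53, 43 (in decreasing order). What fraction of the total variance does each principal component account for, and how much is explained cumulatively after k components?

Step 1 — total variance = trace(Sigma) = Σ λ_i = 59 + 53 + 43 = 155.

Step 2 — fraction explained by component i = λ_i / Σ λ:
  PC1: 59/155 = 0.3806
  PC2: 53/155 = 0.3419
  PC3: 43/155 = 0.2774

Step 3 — cumulative fraction after k components = (λ_1 + ... + λ_k) / Σ λ:
  k = 1: 59/155 = 0.3806
  k = 2: (59 + 53)/155 = 112/155 = 0.7226
  k = 3: (59 + 53 + 43)/155 = 155/155 = 1

Summary (fraction, with percent):

explained: PC1 0.3806 (38.06%), PC2 0.3419 (34.19%), PC3 0.2774 (27.74%);  cumulative: 0.3806, 0.7226, 1


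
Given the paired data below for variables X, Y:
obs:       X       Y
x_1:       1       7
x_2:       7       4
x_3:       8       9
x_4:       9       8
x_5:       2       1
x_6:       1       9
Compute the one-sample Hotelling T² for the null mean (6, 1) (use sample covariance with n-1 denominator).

Step 1 — sample mean vector:
  mean(X) = (1 + 7 + 8 + 9 + 2 + 1) / 6 = 28/6 = 4.6667
  mean(Y) = (7 + 4 + 9 + 8 + 1 + 9) / 6 = 38/6 = 6.3333
  x̄ = (4.6667, 6.3333),  deviation x̄ - mu_0 = (4.6667, 6.3333) - (6, 1) = (-1.3333, 5.3333).

Step 2 — sample covariance matrix, S[i,j] = (1/(n-1)) · Σ_k (x_{k,i} - mean_i) · (x_{k,j} - mean_j), divisor n-1 = 5:
  S[X,X] = ((-3.6667)·(-3.6667) + (2.3333)·(2.3333) + (3.3333)·(3.3333) + (4.3333)·(4.3333) + (-2.6667)·(-2.6667) + (-3.6667)·(-3.6667)) / 5 = 69.3333/5 = 13.8667
  S[X,Y] = ((-3.6667)·(0.6667) + (2.3333)·(-2.3333) + (3.3333)·(2.6667) + (4.3333)·(1.6667) + (-2.6667)·(-5.3333) + (-3.6667)·(2.6667)) / 5 = 12.6667/5 = 2.5333
  S[Y,Y] = ((0.6667)·(0.6667) + (-2.3333)·(-2.3333) + (2.6667)·(2.6667) + (1.6667)·(1.6667) + (-5.3333)·(-5.3333) + (2.6667)·(2.6667)) / 5 = 51.3333/5 = 10.2667
  S = [[13.8667, 2.5333],
 [2.5333, 10.2667]].

Step 3 — invert S. det(S) = 13.8667·10.2667 - (2.5333)² = 135.9467.
  S^{-1} = (1/det) · [[d, -b], [-b, a]] = [[0.0755, -0.0186],
 [-0.0186, 0.102]].

Step 4 — quadratic form (x̄ - mu_0)^T · S^{-1} · (x̄ - mu_0):
  S^{-1} · (x̄ - mu_0) = (-0.2001, 0.5689),
  (x̄ - mu_0)^T · [...] = (-1.3333)·(-0.2001) + (5.3333)·(0.5689) = 3.3006.

Step 5 — scale by n: T² = 6 · 3.3006 = 19.8038.

T² ≈ 19.8038
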